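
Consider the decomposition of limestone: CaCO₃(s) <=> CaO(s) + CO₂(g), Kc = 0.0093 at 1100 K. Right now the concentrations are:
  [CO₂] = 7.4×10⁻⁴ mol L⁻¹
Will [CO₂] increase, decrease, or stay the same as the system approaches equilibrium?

increase

(CaCO₃, CaO are pure solids — omitted from Qc.)
Qc = [CO₂] = 7.4×10⁻⁴
Qc = 7.4×10⁻⁴ < Kc = 0.0093: net forward reaction.
CO₂ is a product, so it increases.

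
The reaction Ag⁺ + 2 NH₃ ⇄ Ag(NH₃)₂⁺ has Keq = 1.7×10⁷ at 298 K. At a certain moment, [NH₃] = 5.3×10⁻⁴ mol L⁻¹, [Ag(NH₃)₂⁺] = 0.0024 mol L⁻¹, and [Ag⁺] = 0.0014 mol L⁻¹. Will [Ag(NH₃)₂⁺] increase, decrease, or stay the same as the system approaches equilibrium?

Q = [Ag(NH₃)₂⁺] / ([Ag⁺]·[NH₃]²) = (0.0024) / ((0.0014)·(5.3×10⁻⁴)²) = 6.1×10⁶
Q = 6.1×10⁶ < Keq = 1.7×10⁷: net forward reaction.
Ag(NH₃)₂⁺ is a product, so it increases.

increase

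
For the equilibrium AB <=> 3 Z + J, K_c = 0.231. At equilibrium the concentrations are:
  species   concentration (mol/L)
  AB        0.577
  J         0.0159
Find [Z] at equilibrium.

At equilibrium, K_c = [Z]³·[J] / [AB] = 0.231.
([Z])³·(0.0159) / (0.577) = 0.231
[Z]³ = 8.38 ⇒ [Z] = 2.03 mol/L

[Z] = 2.03 mol/L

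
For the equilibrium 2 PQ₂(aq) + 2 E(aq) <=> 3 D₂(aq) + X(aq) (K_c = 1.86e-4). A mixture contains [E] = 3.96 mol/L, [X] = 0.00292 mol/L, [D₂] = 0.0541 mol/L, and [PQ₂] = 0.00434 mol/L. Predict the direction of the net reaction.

reverse (toward reactants)

Q_c = [D₂]³·[X] / ([PQ₂]²·[E]²) = (0.0541)³·(0.00292) / ((0.00434)²·(3.96)²) = 0.00157
Q_c = 0.00157 > K_c = 1.86e-4, so the reverse reaction proceeds.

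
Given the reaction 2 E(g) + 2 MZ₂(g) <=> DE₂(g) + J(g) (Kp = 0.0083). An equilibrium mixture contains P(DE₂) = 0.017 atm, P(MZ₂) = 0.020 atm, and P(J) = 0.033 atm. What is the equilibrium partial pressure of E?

At equilibrium, Kp = P(DE₂)·P(J) / (P(E)²·P(MZ₂)²) = 0.0083.
(0.017)·(0.033) / ((P(E))²·(0.020)²) = 0.0083
P(E)² = 169 ⇒ P(E) = 13 atm

P(E) = 13 atm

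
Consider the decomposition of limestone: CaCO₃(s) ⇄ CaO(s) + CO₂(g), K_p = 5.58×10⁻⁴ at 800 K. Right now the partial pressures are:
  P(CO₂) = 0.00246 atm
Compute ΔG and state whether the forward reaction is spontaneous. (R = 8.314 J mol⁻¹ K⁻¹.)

(CaCO₃, CaO are pure solids — omitted from Q_p.)
Q_p = P(CO₂) = 0.00246
ΔG = RT ln(Q_p/K_p) = (8.314 J mol⁻¹ K⁻¹)(800 K) × ln(0.00246/5.58×10⁻⁴)
   = (6.651 kJ/mol)(1.484) = 9.87 kJ/mol
ΔG > 0, so the forward reaction is non-spontaneous (proceeds in reverse).

ΔG = 9.87 kJ/mol; the forward reaction is non-spontaneous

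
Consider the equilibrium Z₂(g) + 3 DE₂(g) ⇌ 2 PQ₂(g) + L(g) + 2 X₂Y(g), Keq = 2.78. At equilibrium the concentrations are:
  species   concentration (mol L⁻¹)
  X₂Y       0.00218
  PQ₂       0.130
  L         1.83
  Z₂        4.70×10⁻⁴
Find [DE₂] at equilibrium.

At equilibrium, Keq = [PQ₂]²·[L]·[X₂Y]² / ([Z₂]·[DE₂]³) = 2.78.
(0.130)²·(1.83)·(0.00218)² / ((4.70×10⁻⁴)·([DE₂])³) = 2.78
[DE₂]³ = 1.12×10⁻⁴ ⇒ [DE₂] = 0.0483 mol L⁻¹

[DE₂] = 0.0483 mol L⁻¹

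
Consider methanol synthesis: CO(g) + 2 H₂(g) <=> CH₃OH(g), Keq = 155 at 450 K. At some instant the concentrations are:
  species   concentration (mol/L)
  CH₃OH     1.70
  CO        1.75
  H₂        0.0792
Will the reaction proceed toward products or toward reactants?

Q = [CH₃OH] / ([CO]·[H₂]²) = (1.70) / ((1.75)·(0.0792)²) = 155
Q = 155 = Keq, so the system is already at equilibrium.

no net change (already at equilibrium)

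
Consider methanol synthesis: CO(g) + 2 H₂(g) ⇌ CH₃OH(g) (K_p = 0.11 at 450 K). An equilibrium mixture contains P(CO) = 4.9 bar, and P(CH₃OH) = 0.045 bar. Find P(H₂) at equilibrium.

At equilibrium, K_p = P(CH₃OH) / (P(CO)·P(H₂)²) = 0.11.
(0.045) / ((4.9)·(P(H₂))²) = 0.11
P(H₂)² = 0.0835 ⇒ P(H₂) = 0.29 bar

P(H₂) = 0.29 bar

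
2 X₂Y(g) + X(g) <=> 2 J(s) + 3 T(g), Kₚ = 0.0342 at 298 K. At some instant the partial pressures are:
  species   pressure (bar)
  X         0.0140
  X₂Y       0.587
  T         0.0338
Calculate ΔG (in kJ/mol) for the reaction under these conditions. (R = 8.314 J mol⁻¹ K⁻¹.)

ΔG = -3.60 kJ/mol

(J is a pure solid — omitted from Qₚ.)
Qₚ = P(T)³ / (P(X₂Y)²·P(X)) = (0.0338)³ / ((0.587)²·(0.0140)) = 0.00800
ΔG = RT ln(Qₚ/Kₚ) = (8.314 J mol⁻¹ K⁻¹)(298 K) × ln(0.00800/0.0342)
   = (2.478 kJ/mol)(-1.453) = -3.60 kJ/mol
ΔG < 0, so the forward reaction is spontaneous (proceeds forward).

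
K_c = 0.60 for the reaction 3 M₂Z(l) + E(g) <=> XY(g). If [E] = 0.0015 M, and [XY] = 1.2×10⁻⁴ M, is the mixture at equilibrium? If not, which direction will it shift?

no; Q < K, reaction proceeds forward

(M₂Z is a pure liquid — omitted from Q_c.)
Q_c = [XY] / [E] = (1.2×10⁻⁴) / (0.0015) = 0.080
Q_c = 0.080 < K_c = 0.60: net forward reaction.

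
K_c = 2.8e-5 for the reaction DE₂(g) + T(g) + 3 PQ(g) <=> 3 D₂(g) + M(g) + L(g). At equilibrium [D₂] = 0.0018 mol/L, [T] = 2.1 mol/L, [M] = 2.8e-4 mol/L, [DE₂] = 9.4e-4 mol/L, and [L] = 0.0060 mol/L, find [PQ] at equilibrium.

[PQ] = 0.0056 mol/L

At equilibrium, K_c = [D₂]³·[M]·[L] / ([DE₂]·[T]·[PQ]³) = 2.8e-5.
(0.0018)³·(2.8e-4)·(0.0060) / ((9.4e-4)·(2.1)·([PQ])³) = 2.8e-5
[PQ]³ = 1.77e-7 ⇒ [PQ] = 0.0056 mol/L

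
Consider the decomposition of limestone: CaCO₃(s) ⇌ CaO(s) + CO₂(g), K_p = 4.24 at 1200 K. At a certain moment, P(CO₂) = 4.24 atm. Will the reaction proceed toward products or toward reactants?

(CaCO₃, CaO are pure solids — omitted from Q_p.)
Q_p = P(CO₂) = 4.24
Q_p = 4.24 = K_p, so the system is already at equilibrium.

no net change (already at equilibrium)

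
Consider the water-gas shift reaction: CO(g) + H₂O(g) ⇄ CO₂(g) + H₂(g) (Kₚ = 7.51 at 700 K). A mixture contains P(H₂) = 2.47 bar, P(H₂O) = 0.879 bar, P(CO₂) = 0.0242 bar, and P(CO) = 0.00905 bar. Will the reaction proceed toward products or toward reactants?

Qₚ = P(CO₂)·P(H₂) / (P(CO)·P(H₂O)) = (0.0242)·(2.47) / ((0.00905)·(0.879)) = 7.51
Qₚ = 7.51 = Kₚ, so the system is already at equilibrium.

at equilibrium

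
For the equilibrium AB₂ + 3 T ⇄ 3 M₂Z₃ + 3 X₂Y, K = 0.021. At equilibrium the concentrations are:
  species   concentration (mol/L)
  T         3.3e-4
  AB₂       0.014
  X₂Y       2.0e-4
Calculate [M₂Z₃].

At equilibrium, K = [M₂Z₃]³·[X₂Y]³ / ([AB₂]·[T]³) = 0.021.
([M₂Z₃])³·(2.0e-4)³ / ((0.014)·(3.3e-4)³) = 0.021
[M₂Z₃]³ = 0.00132 ⇒ [M₂Z₃] = 0.11 mol/L

[M₂Z₃] = 0.11 mol/L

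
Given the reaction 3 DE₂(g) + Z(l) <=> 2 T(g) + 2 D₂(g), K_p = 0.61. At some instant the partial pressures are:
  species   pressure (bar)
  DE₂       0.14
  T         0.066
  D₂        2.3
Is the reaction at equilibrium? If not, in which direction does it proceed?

toward reactants

(Z is a pure liquid — omitted from Q_p.)
Q_p = P(T)²·P(D₂)² / P(DE₂)³ = (0.066)²·(2.3)² / (0.14)³ = 8.4
Q_p = 8.4 > K_p = 0.61, so the reverse reaction proceeds.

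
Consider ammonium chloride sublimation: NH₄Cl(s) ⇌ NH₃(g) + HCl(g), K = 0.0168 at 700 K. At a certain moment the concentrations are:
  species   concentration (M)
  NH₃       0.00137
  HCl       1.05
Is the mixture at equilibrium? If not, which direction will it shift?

no; Q < K, reaction proceeds forward

(NH₄Cl is a pure solid — omitted from Q.)
Q = [NH₃]·[HCl] = (0.00137)·(1.05) = 0.00144
Q = 0.00144 < K = 0.0168: net forward reaction.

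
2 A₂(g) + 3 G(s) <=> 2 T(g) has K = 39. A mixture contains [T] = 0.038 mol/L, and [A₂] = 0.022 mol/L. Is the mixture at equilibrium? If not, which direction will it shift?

(G is a pure solid — omitted from Q.)
Q = [T]² / [A₂]² = (0.038)² / (0.022)² = 3.0
Q = 3.0 < K = 39: net forward reaction.

no; Q < K, reaction proceeds forward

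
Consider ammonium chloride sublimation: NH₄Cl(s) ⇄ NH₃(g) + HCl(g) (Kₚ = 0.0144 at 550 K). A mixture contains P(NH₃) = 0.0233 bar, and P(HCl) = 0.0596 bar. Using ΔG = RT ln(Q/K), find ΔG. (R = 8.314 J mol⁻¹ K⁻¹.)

ΔG = -10.7 kJ/mol

(NH₄Cl is a pure solid — omitted from Qₚ.)
Qₚ = P(NH₃)·P(HCl) = (0.0233)·(0.0596) = 0.00139
ΔG = RT ln(Qₚ/Kₚ) = (8.314 J mol⁻¹ K⁻¹)(550 K) × ln(0.00139/0.0144)
   = (4.573 kJ/mol)(-2.338) = -10.7 kJ/mol
ΔG < 0, so the forward reaction is spontaneous (proceeds forward).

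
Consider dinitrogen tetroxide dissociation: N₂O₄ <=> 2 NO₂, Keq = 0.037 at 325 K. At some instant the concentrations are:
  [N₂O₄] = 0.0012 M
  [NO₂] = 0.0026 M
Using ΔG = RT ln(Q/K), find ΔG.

Q = [NO₂]² / [N₂O₄] = (0.0026)² / (0.0012) = 0.00563
ΔG = RT ln(Q/Keq) = (8.314 J mol⁻¹ K⁻¹)(325 K) × ln(0.00563/0.037)
   = (2.702 kJ/mol)(-1.883) = -5.09 kJ/mol
ΔG < 0, so the forward reaction is spontaneous (proceeds forward).

ΔG = -5.09 kJ/mol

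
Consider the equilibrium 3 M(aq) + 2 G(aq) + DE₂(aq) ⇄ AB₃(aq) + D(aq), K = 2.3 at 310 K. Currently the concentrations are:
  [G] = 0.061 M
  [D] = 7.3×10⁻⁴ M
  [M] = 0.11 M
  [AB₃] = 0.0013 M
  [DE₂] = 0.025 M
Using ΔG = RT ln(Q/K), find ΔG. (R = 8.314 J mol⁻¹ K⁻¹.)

Q = [AB₃]·[D] / ([M]³·[G]²·[DE₂]) = (0.0013)·(7.3×10⁻⁴) / ((0.11)³·(0.061)²·(0.025)) = 7.66
ΔG = RT ln(Q/K) = (8.314 J mol⁻¹ K⁻¹)(310 K) × ln(7.66/2.3)
   = (2.577 kJ/mol)(1.203) = 3.10 kJ/mol
ΔG > 0, so the forward reaction is non-spontaneous (proceeds in reverse).

ΔG = 3.10 kJ/mol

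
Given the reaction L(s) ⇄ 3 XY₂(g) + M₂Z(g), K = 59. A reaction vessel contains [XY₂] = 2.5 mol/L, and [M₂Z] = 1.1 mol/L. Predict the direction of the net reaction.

(L is a pure solid — omitted from Q.)
Q = [XY₂]³·[M₂Z] = (2.5)³·(1.1) = 17
Q = 17 < K = 59, so the forward reaction proceeds.

forward (toward products)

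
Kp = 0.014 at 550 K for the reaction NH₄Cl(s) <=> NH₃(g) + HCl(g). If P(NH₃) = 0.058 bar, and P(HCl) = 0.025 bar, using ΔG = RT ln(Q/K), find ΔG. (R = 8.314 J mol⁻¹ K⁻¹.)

ΔG = -10.4 kJ/mol

(NH₄Cl is a pure solid — omitted from Qp.)
Qp = P(NH₃)·P(HCl) = (0.058)·(0.025) = 0.00145
ΔG = RT ln(Qp/Kp) = (8.314 J mol⁻¹ K⁻¹)(550 K) × ln(0.00145/0.014)
   = (4.573 kJ/mol)(-2.267) = -10.4 kJ/mol
ΔG < 0, so the forward reaction is spontaneous (proceeds forward).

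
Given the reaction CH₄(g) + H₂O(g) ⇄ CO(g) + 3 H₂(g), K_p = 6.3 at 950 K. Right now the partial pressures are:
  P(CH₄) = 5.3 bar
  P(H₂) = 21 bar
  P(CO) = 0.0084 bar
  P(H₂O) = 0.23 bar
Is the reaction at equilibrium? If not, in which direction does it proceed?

Q_p = P(CO)·P(H₂)³ / (P(CH₄)·P(H₂O)) = (0.0084)·(21)³ / ((5.3)·(0.23)) = 64
Q_p = 64 > K_p = 6.3, so the reverse reaction proceeds.

reverse (toward reactants)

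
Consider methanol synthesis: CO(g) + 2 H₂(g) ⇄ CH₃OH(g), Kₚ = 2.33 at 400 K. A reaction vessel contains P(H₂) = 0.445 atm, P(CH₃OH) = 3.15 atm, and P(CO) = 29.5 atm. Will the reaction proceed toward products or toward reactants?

toward products

Qₚ = P(CH₃OH) / (P(CO)·P(H₂)²) = (3.15) / ((29.5)·(0.445)²) = 0.539
Qₚ = 0.539 < Kₚ = 2.33, so the forward reaction proceeds.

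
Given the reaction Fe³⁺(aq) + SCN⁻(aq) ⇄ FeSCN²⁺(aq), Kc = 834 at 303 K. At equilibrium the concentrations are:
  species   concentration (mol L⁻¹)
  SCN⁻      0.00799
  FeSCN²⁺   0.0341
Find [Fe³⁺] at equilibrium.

[Fe³⁺] = 0.00512 mol L⁻¹

At equilibrium, Kc = [FeSCN²⁺] / ([Fe³⁺]·[SCN⁻]) = 834.
(0.0341) / (([Fe³⁺])·(0.00799)) = 834
[Fe³⁺] = 0.00512 mol L⁻¹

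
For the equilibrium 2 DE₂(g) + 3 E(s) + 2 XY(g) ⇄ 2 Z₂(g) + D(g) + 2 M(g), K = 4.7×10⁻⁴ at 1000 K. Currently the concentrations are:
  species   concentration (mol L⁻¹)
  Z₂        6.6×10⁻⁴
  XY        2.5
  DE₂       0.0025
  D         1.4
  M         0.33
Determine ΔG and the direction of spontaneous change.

ΔG = 10.7 kJ/mol; the forward reaction is non-spontaneous

(E is a pure solid — omitted from Q.)
Q = [Z₂]²·[D]·[M]² / ([DE₂]²·[XY]²) = (6.6×10⁻⁴)²·(1.4)·(0.33)² / ((0.0025)²·(2.5)²) = 0.00170
ΔG = RT ln(Q/K) = (8.314 J mol⁻¹ K⁻¹)(1000 K) × ln(0.00170/4.7×10⁻⁴)
   = (8.314 kJ/mol)(1.286) = 10.7 kJ/mol
ΔG > 0, so the forward reaction is non-spontaneous (proceeds in reverse).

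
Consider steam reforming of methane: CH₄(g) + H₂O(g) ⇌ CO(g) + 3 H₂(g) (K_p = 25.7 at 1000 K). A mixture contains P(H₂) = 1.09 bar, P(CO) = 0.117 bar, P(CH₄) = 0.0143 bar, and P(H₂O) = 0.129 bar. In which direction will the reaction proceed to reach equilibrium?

reverse (toward reactants)

Q_p = P(CO)·P(H₂)³ / (P(CH₄)·P(H₂O)) = (0.117)·(1.09)³ / ((0.0143)·(0.129)) = 82.1
Q_p = 82.1 > K_p = 25.7, so the reverse reaction proceeds.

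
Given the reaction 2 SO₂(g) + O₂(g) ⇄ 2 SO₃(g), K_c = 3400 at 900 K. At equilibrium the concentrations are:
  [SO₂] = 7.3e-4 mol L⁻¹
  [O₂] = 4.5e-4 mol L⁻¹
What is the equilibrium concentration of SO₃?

At equilibrium, K_c = [SO₃]² / ([SO₂]²·[O₂]) = 3400.
([SO₃])² / ((7.3e-4)²·(4.5e-4)) = 3400
[SO₃]² = 8.15e-7 ⇒ [SO₃] = 9.0e-4 mol L⁻¹

[SO₃] = 9.0e-4 mol L⁻¹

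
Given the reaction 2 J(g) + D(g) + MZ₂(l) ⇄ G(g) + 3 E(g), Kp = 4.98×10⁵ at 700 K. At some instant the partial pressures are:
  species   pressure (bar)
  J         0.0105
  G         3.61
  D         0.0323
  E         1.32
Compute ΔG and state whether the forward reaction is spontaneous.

ΔG = 8.98 kJ/mol; the forward reaction is non-spontaneous

(MZ₂ is a pure liquid — omitted from Qp.)
Qp = P(G)·P(E)³ / (P(J)²·P(D)) = (3.61)·(1.32)³ / ((0.0105)²·(0.0323)) = 2.33×10⁶
ΔG = RT ln(Qp/Kp) = (8.314 J mol⁻¹ K⁻¹)(700 K) × ln(2.33×10⁶/4.98×10⁵)
   = (5.820 kJ/mol)(1.543) = 8.98 kJ/mol
ΔG > 0, so the forward reaction is non-spontaneous (proceeds in reverse).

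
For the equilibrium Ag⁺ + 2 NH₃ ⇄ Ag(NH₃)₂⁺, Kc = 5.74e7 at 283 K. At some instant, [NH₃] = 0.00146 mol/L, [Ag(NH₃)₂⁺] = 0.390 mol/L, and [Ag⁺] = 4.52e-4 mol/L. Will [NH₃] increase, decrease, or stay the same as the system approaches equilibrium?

Qc = [Ag(NH₃)₂⁺] / ([Ag⁺]·[NH₃]²) = (0.390) / ((4.52e-4)·(0.00146)²) = 4.05e8
Qc = 4.05e8 > Kc = 5.74e7: net reverse reaction.
NH₃ is a reactant, so it increases.

increase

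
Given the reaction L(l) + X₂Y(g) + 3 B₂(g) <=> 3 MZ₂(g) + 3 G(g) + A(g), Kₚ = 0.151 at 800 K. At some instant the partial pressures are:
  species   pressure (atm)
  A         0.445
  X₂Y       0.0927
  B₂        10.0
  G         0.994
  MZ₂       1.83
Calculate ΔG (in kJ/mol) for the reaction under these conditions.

(L is a pure liquid — omitted from Qₚ.)
Qₚ = P(MZ₂)³·P(G)³·P(A) / (P(X₂Y)·P(B₂)³) = (1.83)³·(0.994)³·(0.445) / ((0.0927)·(10.0)³) = 0.0289
ΔG = RT ln(Qₚ/Kₚ) = (8.314 J mol⁻¹ K⁻¹)(800 K) × ln(0.0289/0.151)
   = (6.651 kJ/mol)(-1.653) = -11.0 kJ/mol
ΔG < 0, so the forward reaction is spontaneous (proceeds forward).

ΔG = -11.0 kJ/mol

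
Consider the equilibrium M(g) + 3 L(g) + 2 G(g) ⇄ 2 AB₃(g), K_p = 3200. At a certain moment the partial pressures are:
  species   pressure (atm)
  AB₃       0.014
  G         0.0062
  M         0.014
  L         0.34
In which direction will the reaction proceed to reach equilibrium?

Q_p = P(AB₃)² / (P(M)·P(L)³·P(G)²) = (0.014)² / ((0.014)·(0.34)³·(0.0062)²) = 9300
Q_p = 9300 > K_p = 3200, so the reverse reaction proceeds.

toward reactants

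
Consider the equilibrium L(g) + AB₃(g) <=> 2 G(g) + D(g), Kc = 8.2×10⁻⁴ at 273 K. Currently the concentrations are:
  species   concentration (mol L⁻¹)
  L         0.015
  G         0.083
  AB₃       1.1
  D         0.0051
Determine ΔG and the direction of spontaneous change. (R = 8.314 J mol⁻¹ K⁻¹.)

Qc = [G]²·[D] / ([L]·[AB₃]) = (0.083)²·(0.0051) / ((0.015)·(1.1)) = 0.00213
ΔG = RT ln(Qc/Kc) = (8.314 J mol⁻¹ K⁻¹)(273 K) × ln(0.00213/8.2×10⁻⁴)
   = (2.270 kJ/mol)(0.9546) = 2.17 kJ/mol
ΔG > 0, so the forward reaction is non-spontaneous (proceeds in reverse).

ΔG = 2.17 kJ/mol; the forward reaction is non-spontaneous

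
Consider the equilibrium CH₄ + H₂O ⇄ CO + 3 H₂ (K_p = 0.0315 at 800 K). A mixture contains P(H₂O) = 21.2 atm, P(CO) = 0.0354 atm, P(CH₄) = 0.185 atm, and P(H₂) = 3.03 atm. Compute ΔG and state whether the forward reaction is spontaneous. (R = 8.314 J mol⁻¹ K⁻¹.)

ΔG = 13.8 kJ/mol; the forward reaction is non-spontaneous

Q_p = P(CO)·P(H₂)³ / (P(CH₄)·P(H₂O)) = (0.0354)·(3.03)³ / ((0.185)·(21.2)) = 0.251
ΔG = RT ln(Q_p/K_p) = (8.314 J mol⁻¹ K⁻¹)(800 K) × ln(0.251/0.0315)
   = (6.651 kJ/mol)(2.075) = 13.8 kJ/mol
ΔG > 0, so the forward reaction is non-spontaneous (proceeds in reverse).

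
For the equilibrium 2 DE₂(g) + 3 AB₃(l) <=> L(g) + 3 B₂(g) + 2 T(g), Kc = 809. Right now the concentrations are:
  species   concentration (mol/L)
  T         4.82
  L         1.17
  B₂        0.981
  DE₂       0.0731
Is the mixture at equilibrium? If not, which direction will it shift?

no; Q > K, reaction proceeds in reverse

(AB₃ is a pure liquid — omitted from Qc.)
Qc = [L]·[B₂]³·[T]² / [DE₂]² = (1.17)·(0.981)³·(4.82)² / (0.0731)² = 4800
Qc = 4800 > Kc = 809: net reverse reaction.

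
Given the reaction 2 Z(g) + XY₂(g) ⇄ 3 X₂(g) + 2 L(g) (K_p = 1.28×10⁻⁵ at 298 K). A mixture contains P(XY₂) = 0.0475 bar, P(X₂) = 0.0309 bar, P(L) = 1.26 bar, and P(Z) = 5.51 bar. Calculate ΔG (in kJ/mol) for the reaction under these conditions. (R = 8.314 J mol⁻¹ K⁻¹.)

ΔG = 2.31 kJ/mol

Q_p = P(X₂)³·P(L)² / (P(Z)²·P(XY₂)) = (0.0309)³·(1.26)² / ((5.51)²·(0.0475)) = 3.25×10⁻⁵
ΔG = RT ln(Q_p/K_p) = (8.314 J mol⁻¹ K⁻¹)(298 K) × ln(3.25×10⁻⁵/1.28×10⁻⁵)
   = (2.478 kJ/mol)(0.9318) = 2.31 kJ/mol
ΔG > 0, so the forward reaction is non-spontaneous (proceeds in reverse).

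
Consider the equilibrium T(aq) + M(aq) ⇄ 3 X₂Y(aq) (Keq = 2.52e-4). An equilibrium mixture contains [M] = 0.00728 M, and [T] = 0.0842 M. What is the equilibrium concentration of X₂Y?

At equilibrium, Keq = [X₂Y]³ / ([T]·[M]) = 2.52e-4.
([X₂Y])³ / ((0.0842)·(0.00728)) = 2.52e-4
[X₂Y]³ = 1.54e-7 ⇒ [X₂Y] = 0.00537 M

[X₂Y] = 0.00537 M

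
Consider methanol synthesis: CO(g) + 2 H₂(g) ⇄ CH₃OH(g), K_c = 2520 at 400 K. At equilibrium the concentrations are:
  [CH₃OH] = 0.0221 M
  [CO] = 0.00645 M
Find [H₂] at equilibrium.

At equilibrium, K_c = [CH₃OH] / ([CO]·[H₂]²) = 2520.
(0.0221) / ((0.00645)·([H₂])²) = 2520
[H₂]² = 0.00136 ⇒ [H₂] = 0.0369 M

[H₂] = 0.0369 M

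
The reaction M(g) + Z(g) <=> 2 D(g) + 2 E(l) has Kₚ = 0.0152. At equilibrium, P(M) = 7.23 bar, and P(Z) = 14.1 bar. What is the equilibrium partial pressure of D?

(E is a pure liquid — omitted from Kₚ.)
At equilibrium, Kₚ = P(D)² / (P(M)·P(Z)) = 0.0152.
(P(D))² / ((7.23)·(14.1)) = 0.0152
P(D)² = 1.55 ⇒ P(D) = 1.24 bar

P(D) = 1.24 bar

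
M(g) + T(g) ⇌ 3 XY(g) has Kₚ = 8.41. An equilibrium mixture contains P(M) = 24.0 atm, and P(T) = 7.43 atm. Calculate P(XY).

At equilibrium, Kₚ = P(XY)³ / (P(M)·P(T)) = 8.41.
(P(XY))³ / ((24.0)·(7.43)) = 8.41
P(XY)³ = 1500 ⇒ P(XY) = 11.4 atm

P(XY) = 11.4 atm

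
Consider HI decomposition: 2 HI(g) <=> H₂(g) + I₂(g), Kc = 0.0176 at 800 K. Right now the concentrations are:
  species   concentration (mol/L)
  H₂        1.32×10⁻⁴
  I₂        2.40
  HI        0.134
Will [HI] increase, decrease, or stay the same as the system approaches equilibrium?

Qc = [H₂]·[I₂] / [HI]² = (1.32×10⁻⁴)·(2.40) / (0.134)² = 0.0176
Qc = 0.0176 = Kc; the system is at equilibrium.

stay the same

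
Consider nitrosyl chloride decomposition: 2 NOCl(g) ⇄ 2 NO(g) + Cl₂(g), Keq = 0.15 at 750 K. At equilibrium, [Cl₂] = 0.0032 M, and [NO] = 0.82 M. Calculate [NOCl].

At equilibrium, Keq = [NO]²·[Cl₂] / [NOCl]² = 0.15.
(0.82)²·(0.0032) / ([NOCl])² = 0.15
[NOCl]² = 0.0143 ⇒ [NOCl] = 0.12 M

[NOCl] = 0.12 M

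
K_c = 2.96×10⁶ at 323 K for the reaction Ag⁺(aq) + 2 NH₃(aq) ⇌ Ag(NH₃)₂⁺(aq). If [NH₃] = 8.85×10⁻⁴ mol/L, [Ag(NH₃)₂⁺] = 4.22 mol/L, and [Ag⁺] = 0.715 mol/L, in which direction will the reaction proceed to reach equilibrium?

Q_c = [Ag(NH₃)₂⁺] / ([Ag⁺]·[NH₃]²) = (4.22) / ((0.715)·(8.85×10⁻⁴)²) = 7.54×10⁶
Q_c = 7.54×10⁶ > K_c = 2.96×10⁶, so the reverse reaction proceeds.

to the left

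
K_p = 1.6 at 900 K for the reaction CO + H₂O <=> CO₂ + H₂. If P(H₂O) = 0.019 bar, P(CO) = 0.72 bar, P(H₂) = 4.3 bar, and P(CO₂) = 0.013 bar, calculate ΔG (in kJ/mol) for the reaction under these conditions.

Q_p = P(CO₂)·P(H₂) / (P(CO)·P(H₂O)) = (0.013)·(4.3) / ((0.72)·(0.019)) = 4.09
ΔG = RT ln(Q_p/K_p) = (8.314 J mol⁻¹ K⁻¹)(900 K) × ln(4.09/1.6)
   = (7.483 kJ/mol)(0.9385) = 7.02 kJ/mol
ΔG > 0, so the forward reaction is non-spontaneous (proceeds in reverse).

ΔG = 7.02 kJ/mol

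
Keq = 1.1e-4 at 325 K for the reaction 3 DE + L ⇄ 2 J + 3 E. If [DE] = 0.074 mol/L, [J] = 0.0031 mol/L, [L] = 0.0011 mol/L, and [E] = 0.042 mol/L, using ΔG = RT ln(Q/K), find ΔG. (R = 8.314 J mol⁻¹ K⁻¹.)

Q = [J]²·[E]³ / ([DE]³·[L]) = (0.0031)²·(0.042)³ / ((0.074)³·(0.0011)) = 0.00160
ΔG = RT ln(Q/Keq) = (8.314 J mol⁻¹ K⁻¹)(325 K) × ln(0.00160/1.1e-4)
   = (2.702 kJ/mol)(2.677) = 7.23 kJ/mol
ΔG > 0, so the forward reaction is non-spontaneous (proceeds in reverse).

ΔG = 7.23 kJ/mol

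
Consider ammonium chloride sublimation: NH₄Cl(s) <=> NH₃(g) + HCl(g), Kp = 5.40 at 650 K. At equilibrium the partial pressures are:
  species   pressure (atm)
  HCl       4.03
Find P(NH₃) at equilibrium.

P(NH₃) = 1.34 atm

(NH₄Cl is a pure solid — omitted from Kp.)
At equilibrium, Kp = P(NH₃)·P(HCl) = 5.40.
(P(NH₃))·(4.03) = 5.40
P(NH₃) = 1.34 atm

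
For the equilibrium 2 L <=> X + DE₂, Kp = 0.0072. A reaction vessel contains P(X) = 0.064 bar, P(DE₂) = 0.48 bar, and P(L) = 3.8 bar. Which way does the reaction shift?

Qp = P(X)·P(DE₂) / P(L)² = (0.064)·(0.48) / (3.8)² = 0.0021
Qp = 0.0021 < Kp = 0.0072, so the forward reaction proceeds.

toward products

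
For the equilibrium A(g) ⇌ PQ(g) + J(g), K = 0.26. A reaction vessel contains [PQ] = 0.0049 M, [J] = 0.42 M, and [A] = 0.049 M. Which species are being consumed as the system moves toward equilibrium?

Q = [PQ]·[J] / [A] = (0.0049)·(0.42) / (0.049) = 0.042
Q = 0.042 < K = 0.26: net forward reaction.

A (reactants)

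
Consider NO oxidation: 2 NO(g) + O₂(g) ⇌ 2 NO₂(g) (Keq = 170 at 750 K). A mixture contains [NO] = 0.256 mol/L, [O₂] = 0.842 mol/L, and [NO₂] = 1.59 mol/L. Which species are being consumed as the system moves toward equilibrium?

NO, O₂ (reactants)

Q = [NO₂]² / ([NO]²·[O₂]) = (1.59)² / ((0.256)²·(0.842)) = 45.8
Q = 45.8 < Keq = 170: net forward reaction.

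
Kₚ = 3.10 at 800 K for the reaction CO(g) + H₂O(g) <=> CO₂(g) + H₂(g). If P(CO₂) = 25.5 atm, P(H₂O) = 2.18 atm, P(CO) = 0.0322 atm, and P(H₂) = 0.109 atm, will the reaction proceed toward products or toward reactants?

toward reactants

Qₚ = P(CO₂)·P(H₂) / (P(CO)·P(H₂O)) = (25.5)·(0.109) / ((0.0322)·(2.18)) = 39.6
Qₚ = 39.6 > Kₚ = 3.10, so the reverse reaction proceeds.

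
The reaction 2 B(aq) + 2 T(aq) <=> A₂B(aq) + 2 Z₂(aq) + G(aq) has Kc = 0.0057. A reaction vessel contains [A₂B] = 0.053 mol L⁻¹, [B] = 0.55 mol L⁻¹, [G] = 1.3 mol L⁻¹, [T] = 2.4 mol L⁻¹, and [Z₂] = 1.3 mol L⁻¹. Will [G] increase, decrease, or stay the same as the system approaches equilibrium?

decrease

Qc = [A₂B]·[Z₂]²·[G] / ([B]²·[T]²) = (0.053)·(1.3)²·(1.3) / ((0.55)²·(2.4)²) = 0.067
Qc = 0.067 > Kc = 0.0057: net reverse reaction.
G is a product, so it decreases.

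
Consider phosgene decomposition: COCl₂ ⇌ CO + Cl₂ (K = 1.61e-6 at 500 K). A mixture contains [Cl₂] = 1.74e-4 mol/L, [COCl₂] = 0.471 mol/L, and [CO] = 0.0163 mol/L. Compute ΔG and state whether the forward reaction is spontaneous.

Q = [CO]·[Cl₂] / [COCl₂] = (0.0163)·(1.74e-4) / (0.471) = 6.02e-6
ΔG = RT ln(Q/K) = (8.314 J mol⁻¹ K⁻¹)(500 K) × ln(6.02e-6/1.61e-6)
   = (4.157 kJ/mol)(1.319) = 5.48 kJ/mol
ΔG > 0, so the forward reaction is non-spontaneous (proceeds in reverse).

ΔG = 5.48 kJ/mol; the forward reaction is non-spontaneous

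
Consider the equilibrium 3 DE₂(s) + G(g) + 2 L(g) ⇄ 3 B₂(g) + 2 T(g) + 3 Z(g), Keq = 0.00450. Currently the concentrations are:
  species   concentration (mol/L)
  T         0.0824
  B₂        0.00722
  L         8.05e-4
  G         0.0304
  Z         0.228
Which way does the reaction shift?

toward products

(DE₂ is a pure solid — omitted from Q.)
Q = [B₂]³·[T]²·[Z]³ / ([G]·[L]²) = (0.00722)³·(0.0824)²·(0.228)³ / ((0.0304)·(8.05e-4)²) = 0.00154
Q = 0.00154 < Keq = 0.00450, so the forward reaction proceeds.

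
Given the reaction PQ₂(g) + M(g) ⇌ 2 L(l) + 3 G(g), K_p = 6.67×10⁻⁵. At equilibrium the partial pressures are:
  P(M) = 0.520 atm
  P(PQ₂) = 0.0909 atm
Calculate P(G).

(L is a pure liquid — omitted from K_p.)
At equilibrium, K_p = P(G)³ / (P(PQ₂)·P(M)) = 6.67×10⁻⁵.
(P(G))³ / ((0.0909)·(0.520)) = 6.67×10⁻⁵
P(G)³ = 3.15×10⁻⁶ ⇒ P(G) = 0.0147 atm

P(G) = 0.0147 atm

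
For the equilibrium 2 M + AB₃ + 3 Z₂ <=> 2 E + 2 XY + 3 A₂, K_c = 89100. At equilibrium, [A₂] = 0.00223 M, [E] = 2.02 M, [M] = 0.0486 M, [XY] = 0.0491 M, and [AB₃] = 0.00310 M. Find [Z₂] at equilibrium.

At equilibrium, K_c = [E]²·[XY]²·[A₂]³ / ([M]²·[AB₃]·[Z₂]³) = 89100.
(2.02)²·(0.0491)²·(0.00223)³ / ((0.0486)²·(0.00310)·([Z₂])³) = 89100
[Z₂]³ = 1.67e-10 ⇒ [Z₂] = 5.51e-4 M

[Z₂] = 5.51e-4 M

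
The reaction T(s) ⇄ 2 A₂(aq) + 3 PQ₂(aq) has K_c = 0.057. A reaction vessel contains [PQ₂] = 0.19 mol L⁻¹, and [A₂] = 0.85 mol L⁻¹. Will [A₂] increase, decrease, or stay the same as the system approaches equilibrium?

(T is a pure solid — omitted from Q_c.)
Q_c = [A₂]²·[PQ₂]³ = (0.85)²·(0.19)³ = 0.0050
Q_c = 0.0050 < K_c = 0.057: net forward reaction.
A₂ is a product, so it increases.

increase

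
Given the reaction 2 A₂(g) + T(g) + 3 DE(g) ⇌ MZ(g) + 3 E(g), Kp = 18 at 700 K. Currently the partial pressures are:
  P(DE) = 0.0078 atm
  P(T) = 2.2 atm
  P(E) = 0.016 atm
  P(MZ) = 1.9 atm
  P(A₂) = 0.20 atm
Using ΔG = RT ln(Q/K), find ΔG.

ΔG = 13.6 kJ/mol

Qp = P(MZ)·P(E)³ / (P(A₂)²·P(T)·P(DE)³) = (1.9)·(0.016)³ / ((0.20)²·(2.2)·(0.0078)³) = 186
ΔG = RT ln(Qp/Kp) = (8.314 J mol⁻¹ K⁻¹)(700 K) × ln(186/18)
   = (5.820 kJ/mol)(2.335) = 13.6 kJ/mol
ΔG > 0, so the forward reaction is non-spontaneous (proceeds in reverse).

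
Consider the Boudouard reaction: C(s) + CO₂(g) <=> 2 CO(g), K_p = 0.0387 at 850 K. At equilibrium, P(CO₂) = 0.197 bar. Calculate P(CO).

(C is a pure solid — omitted from K_p.)
At equilibrium, K_p = P(CO)² / P(CO₂) = 0.0387.
(P(CO))² / (0.197) = 0.0387
P(CO)² = 0.00762 ⇒ P(CO) = 0.0873 bar

P(CO) = 0.0873 bar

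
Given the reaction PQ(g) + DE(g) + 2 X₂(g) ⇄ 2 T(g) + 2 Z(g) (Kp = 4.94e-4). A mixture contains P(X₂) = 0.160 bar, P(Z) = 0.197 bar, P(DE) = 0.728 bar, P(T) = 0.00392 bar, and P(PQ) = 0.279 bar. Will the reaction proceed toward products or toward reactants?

forward (toward products)

Qp = P(T)²·P(Z)² / (P(PQ)·P(DE)·P(X₂)²) = (0.00392)²·(0.197)² / ((0.279)·(0.728)·(0.160)²) = 1.15e-4
Qp = 1.15e-4 < Kp = 4.94e-4, so the forward reaction proceeds.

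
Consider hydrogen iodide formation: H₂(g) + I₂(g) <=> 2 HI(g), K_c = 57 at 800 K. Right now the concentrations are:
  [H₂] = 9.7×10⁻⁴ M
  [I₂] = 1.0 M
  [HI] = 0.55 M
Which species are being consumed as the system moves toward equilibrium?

HI (products)

Q_c = [HI]² / ([H₂]·[I₂]) = (0.55)² / ((9.7×10⁻⁴)·(1.0)) = 310
Q_c = 310 > K_c = 57: net reverse reaction.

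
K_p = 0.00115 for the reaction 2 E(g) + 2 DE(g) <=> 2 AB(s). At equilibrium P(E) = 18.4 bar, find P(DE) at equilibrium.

(AB is a pure solid — omitted from K_p.)
At equilibrium, K_p = 1 / (P(E)²·P(DE)²) = 0.00115.
1 / ((18.4)²·(P(DE))²) = 0.00115
P(DE)² = 2.57 ⇒ P(DE) = 1.60 bar

P(DE) = 1.60 bar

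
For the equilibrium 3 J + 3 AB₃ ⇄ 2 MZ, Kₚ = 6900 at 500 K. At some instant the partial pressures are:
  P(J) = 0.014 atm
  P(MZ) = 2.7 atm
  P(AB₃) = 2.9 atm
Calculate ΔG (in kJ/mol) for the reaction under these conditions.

ΔG = 11.5 kJ/mol

Qₚ = P(MZ)² / (P(J)³·P(AB₃)³) = (2.7)² / ((0.014)³·(2.9)³) = 1.09e5
ΔG = RT ln(Qₚ/Kₚ) = (8.314 J mol⁻¹ K⁻¹)(500 K) × ln(1.09e5/6900)
   = (4.157 kJ/mol)(2.760) = 11.5 kJ/mol
ΔG > 0, so the forward reaction is non-spontaneous (proceeds in reverse).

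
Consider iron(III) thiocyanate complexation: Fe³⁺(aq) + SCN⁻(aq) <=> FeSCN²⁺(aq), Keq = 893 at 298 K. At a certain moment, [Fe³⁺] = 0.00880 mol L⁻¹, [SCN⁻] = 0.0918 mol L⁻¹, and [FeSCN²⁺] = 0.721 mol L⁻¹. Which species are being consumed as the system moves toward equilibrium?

none (at equilibrium)

Q = [FeSCN²⁺] / ([Fe³⁺]·[SCN⁻]) = (0.721) / ((0.00880)·(0.0918)) = 893
Q = 893 = Keq; the system is at equilibrium.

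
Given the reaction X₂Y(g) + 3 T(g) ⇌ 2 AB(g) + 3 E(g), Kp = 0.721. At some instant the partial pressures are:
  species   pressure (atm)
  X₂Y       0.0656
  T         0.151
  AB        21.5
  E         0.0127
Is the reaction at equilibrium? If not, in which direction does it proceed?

Qp = P(AB)²·P(E)³ / (P(X₂Y)·P(T)³) = (21.5)²·(0.0127)³ / ((0.0656)·(0.151)³) = 4.19
Qp = 4.19 > Kp = 0.721, so the reverse reaction proceeds.

reverse (toward reactants)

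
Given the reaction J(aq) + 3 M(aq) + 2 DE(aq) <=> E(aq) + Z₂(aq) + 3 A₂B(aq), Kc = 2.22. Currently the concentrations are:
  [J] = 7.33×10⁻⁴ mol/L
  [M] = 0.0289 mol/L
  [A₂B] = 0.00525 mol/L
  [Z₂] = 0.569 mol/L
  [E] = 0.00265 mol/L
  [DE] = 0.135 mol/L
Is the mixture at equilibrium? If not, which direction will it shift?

Qc = [E]·[Z₂]·[A₂B]³ / ([J]·[M]³·[DE]²) = (0.00265)·(0.569)·(0.00525)³ / ((7.33×10⁻⁴)·(0.0289)³·(0.135)²) = 0.677
Qc = 0.677 < Kc = 2.22: net forward reaction.

no; Q < K, reaction proceeds forward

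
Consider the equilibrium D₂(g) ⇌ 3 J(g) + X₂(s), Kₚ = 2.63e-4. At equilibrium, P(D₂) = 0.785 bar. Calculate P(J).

(X₂ is a pure solid — omitted from Kₚ.)
At equilibrium, Kₚ = P(J)³ / P(D₂) = 2.63e-4.
(P(J))³ / (0.785) = 2.63e-4
P(J)³ = 2.06e-4 ⇒ P(J) = 0.0591 bar

P(J) = 0.0591 bar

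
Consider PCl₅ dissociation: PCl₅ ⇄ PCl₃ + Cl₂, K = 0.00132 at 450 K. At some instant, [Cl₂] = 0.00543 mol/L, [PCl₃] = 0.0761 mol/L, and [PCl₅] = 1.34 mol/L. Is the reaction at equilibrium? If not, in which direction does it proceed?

forward (toward products)

Q = [PCl₃]·[Cl₂] / [PCl₅] = (0.0761)·(0.00543) / (1.34) = 3.08×10⁻⁴
Q = 3.08×10⁻⁴ < K = 0.00132, so the forward reaction proceeds.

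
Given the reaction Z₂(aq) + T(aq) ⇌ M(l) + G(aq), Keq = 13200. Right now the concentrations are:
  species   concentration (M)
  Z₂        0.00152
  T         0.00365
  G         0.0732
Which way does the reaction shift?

(M is a pure liquid — omitted from Q.)
Q = [G] / ([Z₂]·[T]) = (0.0732) / ((0.00152)·(0.00365)) = 13200
Q = 13200 = Keq, so the system is already at equilibrium.

neither direction; the system is at equilibrium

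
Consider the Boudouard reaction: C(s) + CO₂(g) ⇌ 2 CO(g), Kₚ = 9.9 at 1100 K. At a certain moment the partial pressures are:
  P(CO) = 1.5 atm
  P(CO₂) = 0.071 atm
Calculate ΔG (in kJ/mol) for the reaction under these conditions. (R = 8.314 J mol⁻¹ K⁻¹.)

(C is a pure solid — omitted from Qₚ.)
Qₚ = P(CO)² / P(CO₂) = (1.5)² / (0.071) = 31.7
ΔG = RT ln(Qₚ/Kₚ) = (8.314 J mol⁻¹ K⁻¹)(1100 K) × ln(31.7/9.9)
   = (9.145 kJ/mol)(1.164) = 10.6 kJ/mol
ΔG > 0, so the forward reaction is non-spontaneous (proceeds in reverse).

ΔG = 10.6 kJ/mol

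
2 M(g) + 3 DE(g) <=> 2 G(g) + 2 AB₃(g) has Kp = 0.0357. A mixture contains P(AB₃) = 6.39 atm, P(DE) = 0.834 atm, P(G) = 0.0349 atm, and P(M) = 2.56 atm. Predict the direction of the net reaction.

Qp = P(G)²·P(AB₃)² / (P(M)²·P(DE)³) = (0.0349)²·(6.39)² / ((2.56)²·(0.834)³) = 0.0131
Qp = 0.0131 < Kp = 0.0357, so the forward reaction proceeds.

to the right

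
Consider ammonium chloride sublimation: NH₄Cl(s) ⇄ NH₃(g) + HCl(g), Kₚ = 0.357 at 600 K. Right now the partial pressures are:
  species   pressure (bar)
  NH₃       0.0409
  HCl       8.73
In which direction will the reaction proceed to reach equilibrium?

(NH₄Cl is a pure solid — omitted from Qₚ.)
Qₚ = P(NH₃)·P(HCl) = (0.0409)·(8.73) = 0.357
Qₚ = 0.357 = Kₚ, so the system is already at equilibrium.

neither direction; the system is at equilibrium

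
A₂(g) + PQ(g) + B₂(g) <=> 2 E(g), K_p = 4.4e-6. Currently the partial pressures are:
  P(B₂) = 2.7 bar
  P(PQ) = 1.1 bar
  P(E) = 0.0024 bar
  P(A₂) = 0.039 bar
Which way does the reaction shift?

Q_p = P(E)² / (P(A₂)·P(PQ)·P(B₂)) = (0.0024)² / ((0.039)·(1.1)·(2.7)) = 5.0e-5
Q_p = 5.0e-5 > K_p = 4.4e-6, so the reverse reaction proceeds.

in the reverse direction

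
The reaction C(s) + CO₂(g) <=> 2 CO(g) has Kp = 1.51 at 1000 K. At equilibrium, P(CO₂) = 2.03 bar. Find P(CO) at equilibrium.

P(CO) = 1.75 bar

(C is a pure solid — omitted from Kp.)
At equilibrium, Kp = P(CO)² / P(CO₂) = 1.51.
(P(CO))² / (2.03) = 1.51
P(CO)² = 3.07 ⇒ P(CO) = 1.75 bar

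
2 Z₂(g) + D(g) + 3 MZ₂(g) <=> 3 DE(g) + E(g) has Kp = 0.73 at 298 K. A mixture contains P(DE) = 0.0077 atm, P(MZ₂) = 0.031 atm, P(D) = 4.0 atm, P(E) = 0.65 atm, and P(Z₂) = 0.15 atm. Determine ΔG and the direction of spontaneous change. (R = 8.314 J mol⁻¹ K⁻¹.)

Qp = P(DE)³·P(E) / (P(Z₂)²·P(D)·P(MZ₂)³) = (0.0077)³·(0.65) / ((0.15)²·(4.0)·(0.031)³) = 0.111
ΔG = RT ln(Qp/Kp) = (8.314 J mol⁻¹ K⁻¹)(298 K) × ln(0.111/0.73)
   = (2.478 kJ/mol)(-1.884) = -4.67 kJ/mol
ΔG < 0, so the forward reaction is spontaneous (proceeds forward).

ΔG = -4.67 kJ/mol; the forward reaction is spontaneous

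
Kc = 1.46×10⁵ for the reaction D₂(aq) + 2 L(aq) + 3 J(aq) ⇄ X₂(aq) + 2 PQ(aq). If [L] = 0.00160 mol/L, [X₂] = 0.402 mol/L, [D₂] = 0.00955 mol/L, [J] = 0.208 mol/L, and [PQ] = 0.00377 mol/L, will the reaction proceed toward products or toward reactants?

Qc = [X₂]·[PQ]² / ([D₂]·[L]²·[J]³) = (0.402)·(0.00377)² / ((0.00955)·(0.00160)²·(0.208)³) = 26000
Qc = 26000 < Kc = 1.46×10⁵, so the forward reaction proceeds.

in the forward direction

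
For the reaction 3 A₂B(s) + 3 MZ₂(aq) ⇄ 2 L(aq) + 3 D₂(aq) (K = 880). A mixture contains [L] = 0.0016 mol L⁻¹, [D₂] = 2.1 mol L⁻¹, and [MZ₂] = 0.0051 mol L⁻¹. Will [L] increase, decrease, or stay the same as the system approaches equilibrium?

(A₂B is a pure solid — omitted from Q.)
Q = [L]²·[D₂]³ / [MZ₂]³ = (0.0016)²·(2.1)³ / (0.0051)³ = 180
Q = 180 < K = 880: net forward reaction.
L is a product, so it increases.

increase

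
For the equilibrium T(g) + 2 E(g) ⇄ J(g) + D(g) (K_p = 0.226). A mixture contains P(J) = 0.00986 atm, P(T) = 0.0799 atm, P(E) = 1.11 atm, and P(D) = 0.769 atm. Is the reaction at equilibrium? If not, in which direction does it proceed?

Q_p = P(J)·P(D) / (P(T)·P(E)²) = (0.00986)·(0.769) / ((0.0799)·(1.11)²) = 0.0770
Q_p = 0.0770 < K_p = 0.226, so the forward reaction proceeds.

forward (toward products)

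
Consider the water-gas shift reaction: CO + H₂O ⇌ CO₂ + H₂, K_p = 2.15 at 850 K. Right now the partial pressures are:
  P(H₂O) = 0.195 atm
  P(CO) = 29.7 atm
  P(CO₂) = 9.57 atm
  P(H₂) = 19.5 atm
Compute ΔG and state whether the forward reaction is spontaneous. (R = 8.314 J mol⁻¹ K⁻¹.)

ΔG = 19.1 kJ/mol; the forward reaction is non-spontaneous

Q_p = P(CO₂)·P(H₂) / (P(CO)·P(H₂O)) = (9.57)·(19.5) / ((29.7)·(0.195)) = 32.2
ΔG = RT ln(Q_p/K_p) = (8.314 J mol⁻¹ K⁻¹)(850 K) × ln(32.2/2.15)
   = (7.067 kJ/mol)(2.706) = 19.1 kJ/mol
ΔG > 0, so the forward reaction is non-spontaneous (proceeds in reverse).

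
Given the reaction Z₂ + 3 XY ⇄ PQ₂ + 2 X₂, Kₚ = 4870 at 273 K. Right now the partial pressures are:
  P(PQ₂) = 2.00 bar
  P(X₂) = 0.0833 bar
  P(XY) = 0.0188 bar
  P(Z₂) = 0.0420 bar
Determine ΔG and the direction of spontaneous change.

Qₚ = P(PQ₂)·P(X₂)² / (P(Z₂)·P(XY)³) = (2.00)·(0.0833)² / ((0.0420)·(0.0188)³) = 49700
ΔG = RT ln(Qₚ/Kₚ) = (8.314 J mol⁻¹ K⁻¹)(273 K) × ln(49700/4870)
   = (2.270 kJ/mol)(2.323) = 5.27 kJ/mol
ΔG > 0, so the forward reaction is non-spontaneous (proceeds in reverse).

ΔG = 5.27 kJ/mol; the forward reaction is non-spontaneous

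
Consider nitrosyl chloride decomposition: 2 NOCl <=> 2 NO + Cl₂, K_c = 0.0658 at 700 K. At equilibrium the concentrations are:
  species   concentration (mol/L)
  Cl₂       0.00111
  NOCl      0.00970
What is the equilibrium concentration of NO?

[NO] = 0.0747 mol/L

At equilibrium, K_c = [NO]²·[Cl₂] / [NOCl]² = 0.0658.
([NO])²·(0.00111) / (0.00970)² = 0.0658
[NO]² = 0.00558 ⇒ [NO] = 0.0747 mol/L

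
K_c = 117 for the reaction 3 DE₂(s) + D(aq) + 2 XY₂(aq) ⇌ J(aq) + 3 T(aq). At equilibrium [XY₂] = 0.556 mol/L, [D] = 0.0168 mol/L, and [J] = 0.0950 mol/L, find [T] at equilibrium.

(DE₂ is a pure solid — omitted from K_c.)
At equilibrium, K_c = [J]·[T]³ / ([D]·[XY₂]²) = 117.
(0.0950)·([T])³ / ((0.0168)·(0.556)²) = 117
[T]³ = 6.40 ⇒ [T] = 1.86 mol/L

[T] = 1.86 mol/L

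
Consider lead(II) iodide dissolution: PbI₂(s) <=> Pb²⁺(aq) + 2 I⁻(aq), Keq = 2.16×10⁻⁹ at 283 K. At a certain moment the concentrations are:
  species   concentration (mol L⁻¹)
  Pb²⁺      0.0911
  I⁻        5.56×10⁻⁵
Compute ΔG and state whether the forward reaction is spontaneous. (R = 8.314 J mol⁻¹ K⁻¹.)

ΔG = -4.79 kJ/mol; the forward reaction is spontaneous

(PbI₂ is a pure solid — omitted from Q.)
Q = [Pb²⁺]·[I⁻]² = (0.0911)·(5.56×10⁻⁵)² = 2.82×10⁻¹⁰
ΔG = RT ln(Q/Keq) = (8.314 J mol⁻¹ K⁻¹)(283 K) × ln(2.82×10⁻¹⁰/2.16×10⁻⁹)
   = (2.353 kJ/mol)(-2.036) = -4.79 kJ/mol
ΔG < 0, so the forward reaction is spontaneous (proceeds forward).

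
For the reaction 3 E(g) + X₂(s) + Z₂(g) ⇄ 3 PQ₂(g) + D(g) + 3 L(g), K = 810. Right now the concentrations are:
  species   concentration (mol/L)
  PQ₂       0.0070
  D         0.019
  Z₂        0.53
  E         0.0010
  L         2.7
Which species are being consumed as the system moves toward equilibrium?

E, X₂, Z₂ (reactants)

(X₂ is a pure solid — omitted from Q.)
Q = [PQ₂]³·[D]·[L]³ / ([E]³·[Z₂]) = (0.0070)³·(0.019)·(2.7)³ / ((0.0010)³·(0.53)) = 240
Q = 240 < K = 810: net forward reaction.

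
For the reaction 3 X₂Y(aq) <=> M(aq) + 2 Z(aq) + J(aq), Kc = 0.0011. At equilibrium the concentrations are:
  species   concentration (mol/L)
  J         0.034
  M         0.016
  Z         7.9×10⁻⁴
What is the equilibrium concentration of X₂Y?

At equilibrium, Kc = [M]·[Z]²·[J] / [X₂Y]³ = 0.0011.
(0.016)·(7.9×10⁻⁴)²·(0.034) / ([X₂Y])³ = 0.0011
[X₂Y]³ = 3.09×10⁻⁷ ⇒ [X₂Y] = 0.0068 mol/L

[X₂Y] = 0.0068 mol/L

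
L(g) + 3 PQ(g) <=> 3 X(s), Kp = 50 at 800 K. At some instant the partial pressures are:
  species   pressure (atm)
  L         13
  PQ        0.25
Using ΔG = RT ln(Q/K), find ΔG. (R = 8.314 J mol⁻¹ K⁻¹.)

ΔG = -15.4 kJ/mol

(X is a pure solid — omitted from Qp.)
Qp = 1 / (P(L)·P(PQ)³) = 1 / ((13)·(0.25)³) = 4.92
ΔG = RT ln(Qp/Kp) = (8.314 J mol⁻¹ K⁻¹)(800 K) × ln(4.92/50)
   = (6.651 kJ/mol)(-2.319) = -15.4 kJ/mol
ΔG < 0, so the forward reaction is spontaneous (proceeds forward).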